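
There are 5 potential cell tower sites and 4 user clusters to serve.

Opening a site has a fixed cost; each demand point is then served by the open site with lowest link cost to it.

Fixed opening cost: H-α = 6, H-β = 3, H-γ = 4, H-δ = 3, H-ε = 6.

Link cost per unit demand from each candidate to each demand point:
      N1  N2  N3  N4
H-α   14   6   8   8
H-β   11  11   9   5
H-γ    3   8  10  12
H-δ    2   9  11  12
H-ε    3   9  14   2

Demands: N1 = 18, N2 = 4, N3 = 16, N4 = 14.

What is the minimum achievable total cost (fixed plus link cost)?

231

Open {H-α, H-δ, H-ε}: assign each demand point to its cheapest open site.
  N1→H-δ 18×2=36, N2→H-α 4×6=24, N3→H-α 16×8=128, N4→H-ε 14×2=28
  link cost 216, fixed 15 → total 231.
Compare {H-α, H-β, H-δ, H-ε}: link cost 216 + fixed 18 = 234.
Compare {H-α, H-γ, H-δ, H-ε}: link cost 216 + fixed 19 = 235.
Compare {H-α, H-β, H-γ, H-δ, H-ε}: link cost 216 + fixed 22 = 238.
All other subsets cost ≥ 234. Minimum total cost: 231.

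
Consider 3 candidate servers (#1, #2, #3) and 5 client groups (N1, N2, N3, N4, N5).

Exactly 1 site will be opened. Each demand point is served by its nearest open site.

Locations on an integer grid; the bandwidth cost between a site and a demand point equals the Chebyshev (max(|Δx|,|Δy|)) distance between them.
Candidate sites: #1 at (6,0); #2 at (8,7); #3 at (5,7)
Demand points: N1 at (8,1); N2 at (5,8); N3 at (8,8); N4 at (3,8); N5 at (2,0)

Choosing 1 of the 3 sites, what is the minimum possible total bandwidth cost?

19

Open {#3}.
  N1→#3 6, N2→#3 1, N3→#3 3, N4→#3 2, N5→#3 7  ⇒ total 19.
Compare {#2}: total 22.
Compare {#1}: total 30.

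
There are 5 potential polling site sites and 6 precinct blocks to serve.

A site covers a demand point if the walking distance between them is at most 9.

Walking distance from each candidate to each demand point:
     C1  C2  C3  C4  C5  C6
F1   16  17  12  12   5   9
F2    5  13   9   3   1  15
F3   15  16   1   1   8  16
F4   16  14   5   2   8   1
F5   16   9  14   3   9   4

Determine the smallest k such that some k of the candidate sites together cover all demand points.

2

Coverage sets (demand points within 9 of each site):
  F1: {C5, C6}
  F2: {C1, C3, C4, C5}
  F3: {C3, C4, C5}
  F4: {C3, C4, C5, C6}
  F5: {C2, C4, C5, C6}
No single site covers all 6 demand points.
But {F2, F5} covers everything, so the minimum is 2.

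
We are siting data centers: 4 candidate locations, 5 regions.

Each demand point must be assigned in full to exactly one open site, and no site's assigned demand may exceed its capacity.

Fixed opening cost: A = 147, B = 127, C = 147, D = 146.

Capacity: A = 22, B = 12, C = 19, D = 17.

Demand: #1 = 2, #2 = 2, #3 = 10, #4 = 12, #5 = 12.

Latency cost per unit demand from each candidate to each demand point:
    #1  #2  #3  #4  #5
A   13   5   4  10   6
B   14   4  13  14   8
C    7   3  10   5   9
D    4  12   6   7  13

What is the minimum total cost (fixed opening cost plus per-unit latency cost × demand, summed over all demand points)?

486

Open {A, C}; cheapest assignment that respects the capacities:
  A (cap 22, load 22): #3, #5 — cost 10×4 + 12×6 = 112
  C (cap 19, load 16): #1, #2, #4 — cost 2×7 + 2×3 + 12×5 = 80
  Shipping 192, fixed 294 → total 486.
  Any other capacity-feasible assignment to {A, C} ships for at least 192.
Compare {A, D}: its best feasible assignment gives total 521.
Compare {A, B, C}: its best feasible assignment gives total 613.
Every other set of open sites that can feasibly serve all demand totals ≥ 521 even under its best assignment. Minimum: 486.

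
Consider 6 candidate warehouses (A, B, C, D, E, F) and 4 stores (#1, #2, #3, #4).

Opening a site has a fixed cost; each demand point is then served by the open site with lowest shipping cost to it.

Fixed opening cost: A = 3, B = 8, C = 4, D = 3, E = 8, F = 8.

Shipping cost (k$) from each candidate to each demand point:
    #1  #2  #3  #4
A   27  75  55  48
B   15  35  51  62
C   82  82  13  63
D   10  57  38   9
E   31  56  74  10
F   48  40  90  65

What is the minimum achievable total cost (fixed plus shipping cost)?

82

Open {B, C, D}: assign each demand point to its cheapest open site.
  #1→D 10, #2→B 35, #3→C 13, #4→D 9
  shipping cost 67, fixed 15 → total 82.
Compare {A, B, C, D}: shipping cost 67 + fixed 18 = 85.
Compare {C, D, F}: shipping cost 72 + fixed 15 = 87.
Compare {A, C, D, F}: shipping cost 72 + fixed 18 = 90.
All other subsets cost ≥ 85. Minimum total cost: 82.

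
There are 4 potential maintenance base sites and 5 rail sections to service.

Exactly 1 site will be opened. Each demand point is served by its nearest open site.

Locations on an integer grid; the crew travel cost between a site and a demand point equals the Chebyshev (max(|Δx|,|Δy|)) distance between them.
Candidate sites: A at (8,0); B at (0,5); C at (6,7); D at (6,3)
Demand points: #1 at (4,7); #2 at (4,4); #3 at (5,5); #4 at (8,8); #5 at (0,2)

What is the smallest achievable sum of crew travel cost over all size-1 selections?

Open {C}.
  #1→C 2, #2→C 3, #3→C 2, #4→C 2, #5→C 6  ⇒ total 15.
Compare {D}: total 19.
Compare {B}: total 24.
No size-1 selection does better; minimum is 15.

15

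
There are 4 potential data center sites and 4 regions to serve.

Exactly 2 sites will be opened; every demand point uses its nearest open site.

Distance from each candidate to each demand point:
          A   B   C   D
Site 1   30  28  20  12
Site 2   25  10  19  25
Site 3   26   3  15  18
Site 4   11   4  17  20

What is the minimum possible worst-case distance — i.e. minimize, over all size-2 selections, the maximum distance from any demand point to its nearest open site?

Open {Site 1, Site 4}.
  Farthest demand point is C at distance 17 (to Site 4); all others are ≤ 17.
With {Site 3, Site 4} the worst case is 18.
With {Site 2, Site 4} the worst case is 20.
No size-2 selection achieves below 17.

17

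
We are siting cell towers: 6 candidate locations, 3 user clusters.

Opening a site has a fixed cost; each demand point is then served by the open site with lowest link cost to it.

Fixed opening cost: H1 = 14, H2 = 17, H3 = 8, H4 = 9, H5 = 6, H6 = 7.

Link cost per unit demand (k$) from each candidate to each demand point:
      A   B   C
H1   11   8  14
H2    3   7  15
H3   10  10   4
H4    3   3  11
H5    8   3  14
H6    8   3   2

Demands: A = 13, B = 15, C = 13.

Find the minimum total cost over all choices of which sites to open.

126

Open {H4, H6}: assign each demand point to its cheapest open site.
  A→H4 13×3=39, B→H4 15×3=45, C→H6 13×2=26
  link cost 110, fixed 16 → total 126.
Compare {H4, H5, H6}: link cost 110 + fixed 22 = 132.
Compare {H2, H6}: link cost 110 + fixed 24 = 134.
Compare {H3, H4, H6}: link cost 110 + fixed 24 = 134.
All other subsets cost ≥ 132. Minimum total cost: 126.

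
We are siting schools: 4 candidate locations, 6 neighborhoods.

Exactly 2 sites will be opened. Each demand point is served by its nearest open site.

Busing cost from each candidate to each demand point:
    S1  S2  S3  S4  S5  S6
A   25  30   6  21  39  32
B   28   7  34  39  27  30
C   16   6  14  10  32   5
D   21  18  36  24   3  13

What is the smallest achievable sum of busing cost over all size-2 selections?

Open {C, D}.
  S1→C 16, S2→C 6, S3→C 14, S4→C 10, S5→D 3, S6→C 5  ⇒ total 54.
Compare {A, C}: total 75.
Compare {B, C}: total 78.
No size-2 selection does better; minimum is 54.

54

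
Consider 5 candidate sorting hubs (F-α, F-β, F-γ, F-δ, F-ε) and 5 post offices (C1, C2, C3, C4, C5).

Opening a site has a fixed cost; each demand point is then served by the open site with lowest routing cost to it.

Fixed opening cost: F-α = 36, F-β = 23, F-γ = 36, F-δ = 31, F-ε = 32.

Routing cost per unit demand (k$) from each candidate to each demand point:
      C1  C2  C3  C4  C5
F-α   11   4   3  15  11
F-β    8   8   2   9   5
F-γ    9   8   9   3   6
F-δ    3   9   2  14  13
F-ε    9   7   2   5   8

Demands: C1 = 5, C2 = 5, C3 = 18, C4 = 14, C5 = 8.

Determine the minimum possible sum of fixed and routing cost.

248

Open {F-γ, F-δ}: assign each demand point to its cheapest open site.
  C1→F-δ 5×3=15, C2→F-γ 5×8=40, C3→F-δ 18×2=36, C4→F-γ 14×3=42, C5→F-γ 8×6=48
  routing cost 181, fixed 67 → total 248.
Compare {F-β, F-γ}: routing cost 198 + fixed 59 = 257.
Compare {F-β, F-γ, F-δ}: routing cost 173 + fixed 90 = 263.
Compare {F-α, F-γ, F-δ}: routing cost 161 + fixed 103 = 264.
All other subsets cost ≥ 257. Minimum total cost: 248.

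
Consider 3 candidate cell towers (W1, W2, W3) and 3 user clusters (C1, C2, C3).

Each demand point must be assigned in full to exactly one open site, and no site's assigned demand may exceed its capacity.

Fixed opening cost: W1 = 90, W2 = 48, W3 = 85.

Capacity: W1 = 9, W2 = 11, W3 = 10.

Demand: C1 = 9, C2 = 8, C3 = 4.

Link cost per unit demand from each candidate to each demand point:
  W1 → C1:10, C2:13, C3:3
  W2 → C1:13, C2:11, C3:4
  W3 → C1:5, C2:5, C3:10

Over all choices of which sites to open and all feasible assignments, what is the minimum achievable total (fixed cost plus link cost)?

368

Open {W1, W2, W3}; cheapest assignment that respects the capacities:
  W1 (cap 9, load 4): C3 — cost 4×3 = 12
  W2 (cap 11, load 8): C2 — cost 8×11 = 88
  W3 (cap 10, load 9): C1 — cost 9×5 = 45
  Shipping 145, fixed 223 → total 368.
  Any other capacity-feasible assignment to {W1, W2, W3} ships for at least 145.
Total demand is 21; every other set of sites either has combined capacity below 21 or cannot fit the demands without splitting one across sites, so {W1, W2, W3} is the only feasible choice of open sites. Minimum: 368.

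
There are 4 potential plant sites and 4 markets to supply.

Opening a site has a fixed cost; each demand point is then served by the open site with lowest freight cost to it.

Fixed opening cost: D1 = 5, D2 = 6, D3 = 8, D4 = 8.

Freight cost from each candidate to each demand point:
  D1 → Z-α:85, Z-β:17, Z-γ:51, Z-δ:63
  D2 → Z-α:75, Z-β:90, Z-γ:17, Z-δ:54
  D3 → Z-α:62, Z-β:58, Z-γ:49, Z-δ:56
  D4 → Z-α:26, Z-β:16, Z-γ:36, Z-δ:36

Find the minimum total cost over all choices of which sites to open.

109

Open {D2, D4}: assign each demand point to its cheapest open site.
  Z-α→D4 26, Z-β→D4 16, Z-γ→D2 17, Z-δ→D4 36
  freight cost 95, fixed 14 → total 109.
Compare {D1, D2, D4}: freight cost 95 + fixed 19 = 114.
Compare {D2, D3, D4}: freight cost 95 + fixed 22 = 117.
Compare {D4}: freight cost 114 + fixed 8 = 122.
All other subsets cost ≥ 114. Minimum total cost: 109.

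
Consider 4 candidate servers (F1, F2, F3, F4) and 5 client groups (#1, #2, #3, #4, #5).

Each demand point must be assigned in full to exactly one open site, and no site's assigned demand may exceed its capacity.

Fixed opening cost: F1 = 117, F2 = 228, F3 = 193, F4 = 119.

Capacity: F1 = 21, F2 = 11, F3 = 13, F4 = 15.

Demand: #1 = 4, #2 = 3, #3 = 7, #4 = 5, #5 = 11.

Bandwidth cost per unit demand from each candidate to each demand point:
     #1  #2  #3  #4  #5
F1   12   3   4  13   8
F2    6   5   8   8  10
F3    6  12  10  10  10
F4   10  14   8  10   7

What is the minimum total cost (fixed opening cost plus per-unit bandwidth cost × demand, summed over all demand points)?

451

Open {F1, F4}; cheapest assignment that respects the capacities:
  F1 (cap 21, load 21): #2, #3, #5 — cost 3×3 + 7×4 + 11×8 = 125
  F4 (cap 15, load 9): #1, #4 — cost 4×10 + 5×10 = 90
  Shipping 215, fixed 236 → total 451.
  Any other capacity-feasible assignment to {F1, F4} ships for at least 215.
Compare {F1, F3}: its best feasible assignment gives total 509.
Compare {F1, F2}: its best feasible assignment gives total 534.
Every other set of open sites that can feasibly serve all demand totals ≥ 509 even under its best assignment. Minimum: 451.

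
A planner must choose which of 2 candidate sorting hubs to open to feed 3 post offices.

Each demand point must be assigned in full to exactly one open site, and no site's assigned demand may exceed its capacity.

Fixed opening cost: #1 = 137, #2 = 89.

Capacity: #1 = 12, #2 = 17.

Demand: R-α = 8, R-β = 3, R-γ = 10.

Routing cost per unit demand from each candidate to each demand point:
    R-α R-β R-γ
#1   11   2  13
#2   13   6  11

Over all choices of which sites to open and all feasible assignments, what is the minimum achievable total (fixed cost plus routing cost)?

Open {#1, #2}; cheapest assignment that respects the capacities:
  #1 (cap 12, load 11): R-α, R-β — cost 8×11 + 3×2 = 94
  #2 (cap 17, load 10): R-γ — cost 10×11 = 110
  Shipping 204, fixed 226 → total 430.
  Any other capacity-feasible assignment to {#1, #2} ships for at least 204.
Total demand is 21 and no other set of sites has combined capacity ≥ 21, so {#1, #2} is the only feasible choice of open sites. Minimum: 430.

430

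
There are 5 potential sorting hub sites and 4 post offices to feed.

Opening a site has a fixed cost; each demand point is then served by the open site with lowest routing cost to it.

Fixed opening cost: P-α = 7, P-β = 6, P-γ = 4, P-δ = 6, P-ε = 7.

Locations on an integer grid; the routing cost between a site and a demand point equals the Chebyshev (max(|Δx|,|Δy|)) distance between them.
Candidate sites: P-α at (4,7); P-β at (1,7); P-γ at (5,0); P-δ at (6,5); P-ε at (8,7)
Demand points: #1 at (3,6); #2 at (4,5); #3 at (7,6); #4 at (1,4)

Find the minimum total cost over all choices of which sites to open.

16

Open {P-α}: assign each demand point to its cheapest open site.
  #1→P-α 1, #2→P-α 2, #3→P-α 3, #4→P-α 3
  routing cost 9, fixed 7 → total 16.
Compare {P-δ}: routing cost 11 + fixed 6 = 17.
Compare {P-β}: routing cost 14 + fixed 6 = 20.
Compare {P-α, P-γ}: routing cost 9 + fixed 11 = 20.
All other subsets cost ≥ 17. Minimum total cost: 16.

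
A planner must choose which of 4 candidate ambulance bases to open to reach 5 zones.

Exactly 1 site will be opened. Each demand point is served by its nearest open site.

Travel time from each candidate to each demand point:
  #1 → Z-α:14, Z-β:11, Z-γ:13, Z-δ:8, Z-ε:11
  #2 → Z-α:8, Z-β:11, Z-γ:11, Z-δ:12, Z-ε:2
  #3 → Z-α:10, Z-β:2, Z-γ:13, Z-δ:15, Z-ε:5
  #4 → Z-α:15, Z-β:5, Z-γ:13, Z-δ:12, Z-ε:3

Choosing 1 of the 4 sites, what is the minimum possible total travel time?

Open {#2}.
  Z-α→#2 8, Z-β→#2 11, Z-γ→#2 11, Z-δ→#2 12, Z-ε→#2 2  ⇒ total 44.
Compare {#3}: total 45.
Compare {#4}: total 48.
No size-1 selection does better; minimum is 44.

44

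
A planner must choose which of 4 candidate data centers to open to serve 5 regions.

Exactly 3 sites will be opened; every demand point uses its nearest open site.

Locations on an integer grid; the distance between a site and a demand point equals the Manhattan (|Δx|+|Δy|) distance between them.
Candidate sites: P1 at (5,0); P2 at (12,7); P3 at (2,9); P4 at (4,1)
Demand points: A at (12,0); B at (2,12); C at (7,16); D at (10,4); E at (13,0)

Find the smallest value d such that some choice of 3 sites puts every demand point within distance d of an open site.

12

Open {P1, P2, P3}.
  Farthest demand point is C at distance 12 (to P3); all others are ≤ 12.
With {P1, P3, P4} the worst case is 12.
With {P2, P3, P4} the worst case is 12.
No size-3 selection achieves below 12.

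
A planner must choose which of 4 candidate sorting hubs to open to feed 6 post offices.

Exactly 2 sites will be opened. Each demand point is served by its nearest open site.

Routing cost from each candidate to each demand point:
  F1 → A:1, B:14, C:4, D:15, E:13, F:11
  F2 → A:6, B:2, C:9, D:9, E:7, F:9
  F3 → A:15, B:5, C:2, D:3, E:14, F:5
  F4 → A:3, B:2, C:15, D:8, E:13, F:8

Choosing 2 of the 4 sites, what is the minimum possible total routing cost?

25

Open {F2, F3}.
  A→F2 6, B→F2 2, C→F3 2, D→F3 3, E→F2 7, F→F3 5  ⇒ total 25.
Compare {F3, F4}: total 28.
Compare {F1, F3}: total 29.
No size-2 selection does better; minimum is 25.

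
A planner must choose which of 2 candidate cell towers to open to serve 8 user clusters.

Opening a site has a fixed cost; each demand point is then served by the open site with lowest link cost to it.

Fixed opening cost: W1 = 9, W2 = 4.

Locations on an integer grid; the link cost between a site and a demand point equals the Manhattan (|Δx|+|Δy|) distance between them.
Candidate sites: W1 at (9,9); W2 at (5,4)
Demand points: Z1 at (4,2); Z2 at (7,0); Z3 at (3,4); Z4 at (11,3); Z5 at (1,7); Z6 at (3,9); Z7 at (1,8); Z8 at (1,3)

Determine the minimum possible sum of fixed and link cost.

Open {W2}: assign each demand point to its cheapest open site.
  Z1→W2 3, Z2→W2 6, Z3→W2 2, Z4→W2 7, Z5→W2 7, Z6→W2 7, Z7→W2 8, Z8→W2 5
  link cost 45, fixed 4 → total 49.
Compare {W1, W2}: link cost 44 + fixed 13 = 57.
Compare {W1}: link cost 81 + fixed 9 = 90.

49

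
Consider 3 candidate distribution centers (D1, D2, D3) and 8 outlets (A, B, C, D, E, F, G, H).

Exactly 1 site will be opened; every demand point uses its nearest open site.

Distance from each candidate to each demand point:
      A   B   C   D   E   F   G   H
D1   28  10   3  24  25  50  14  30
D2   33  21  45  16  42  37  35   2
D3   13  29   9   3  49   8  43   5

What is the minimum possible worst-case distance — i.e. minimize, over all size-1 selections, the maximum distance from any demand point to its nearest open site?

Open {D2}.
  Farthest demand point is C at distance 45 (to D2); all others are ≤ 45.
With {D3} the worst case is 49.
With {D1} the worst case is 50.
No size-1 selection achieves below 45.

45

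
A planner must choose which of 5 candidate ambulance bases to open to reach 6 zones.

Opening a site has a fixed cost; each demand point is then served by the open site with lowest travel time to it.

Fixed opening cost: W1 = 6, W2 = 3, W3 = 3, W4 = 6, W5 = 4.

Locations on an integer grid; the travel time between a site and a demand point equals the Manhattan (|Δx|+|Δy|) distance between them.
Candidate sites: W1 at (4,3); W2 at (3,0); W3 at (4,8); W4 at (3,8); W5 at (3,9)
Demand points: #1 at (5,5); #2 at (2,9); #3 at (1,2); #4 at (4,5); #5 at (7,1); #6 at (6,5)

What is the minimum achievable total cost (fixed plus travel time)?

29

Open {W1, W5}: assign each demand point to its cheapest open site.
  #1→W1 3, #2→W5 1, #3→W1 4, #4→W1 2, #5→W1 5, #6→W1 4
  travel time 19, fixed 10 → total 29.
Compare {W1, W3}: travel time 21 + fixed 9 = 30.
Compare {W2, W3}: travel time 24 + fixed 6 = 30.
Compare {W1}: travel time 26 + fixed 6 = 32.
All other subsets cost ≥ 30. Minimum total cost: 29.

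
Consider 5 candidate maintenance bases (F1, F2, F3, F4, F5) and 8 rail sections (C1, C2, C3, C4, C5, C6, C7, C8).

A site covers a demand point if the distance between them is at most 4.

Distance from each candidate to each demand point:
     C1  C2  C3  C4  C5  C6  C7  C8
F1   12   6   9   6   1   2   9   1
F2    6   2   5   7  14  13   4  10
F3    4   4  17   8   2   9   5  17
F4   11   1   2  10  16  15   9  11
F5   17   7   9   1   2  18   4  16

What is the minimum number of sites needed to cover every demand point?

Coverage sets (demand points within 4 of each site):
  F1: {C5, C6, C8}
  F2: {C2, C7}
  F3: {C1, C2, C5}
  F4: {C2, C3}
  F5: {C4, C5, C7}
No 3 sites suffice: every size-3 union leaves at least one demand point uncovered.
But {F1, F3, F4, F5} covers everything, so the minimum is 4.

4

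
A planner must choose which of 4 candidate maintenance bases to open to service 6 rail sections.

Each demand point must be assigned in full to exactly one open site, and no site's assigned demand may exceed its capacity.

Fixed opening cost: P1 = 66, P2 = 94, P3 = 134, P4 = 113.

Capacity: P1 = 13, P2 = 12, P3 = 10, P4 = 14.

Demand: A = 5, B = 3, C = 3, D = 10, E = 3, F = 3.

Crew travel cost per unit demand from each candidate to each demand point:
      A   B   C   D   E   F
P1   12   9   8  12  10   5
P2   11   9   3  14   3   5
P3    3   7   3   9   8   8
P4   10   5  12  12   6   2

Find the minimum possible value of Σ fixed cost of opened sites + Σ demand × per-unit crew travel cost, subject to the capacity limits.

412

Open {P1, P4}; cheapest assignment that respects the capacities:
  P1 (cap 13, load 13): C, D — cost 3×8 + 10×12 = 144
  P4 (cap 14, load 14): A, B, E, F — cost 5×10 + 3×5 + 3×6 + 3×2 = 89
  Shipping 233, fixed 179 → total 412.
  Any other capacity-feasible assignment to {P1, P4} ships for at least 233.
Compare {P1, P2, P4}: its best feasible assignment gives total 482.
Compare {P1, P2, P3}: its best feasible assignment gives total 483.
Every other set of open sites that can feasibly serve all demand totals ≥ 482 even under its best assignment. Minimum: 412.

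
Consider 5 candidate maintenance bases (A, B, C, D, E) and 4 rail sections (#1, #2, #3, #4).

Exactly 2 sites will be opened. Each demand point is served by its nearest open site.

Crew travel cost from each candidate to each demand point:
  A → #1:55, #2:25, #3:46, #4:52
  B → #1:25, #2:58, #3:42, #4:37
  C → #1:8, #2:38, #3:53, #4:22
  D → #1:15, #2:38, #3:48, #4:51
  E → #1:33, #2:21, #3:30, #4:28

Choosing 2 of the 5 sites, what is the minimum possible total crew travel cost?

81

Open {C, E}.
  #1→C 8, #2→E 21, #3→E 30, #4→C 22  ⇒ total 81.
Compare {D, E}: total 94.
Compare {A, C}: total 101.
No size-2 selection does better; minimum is 81.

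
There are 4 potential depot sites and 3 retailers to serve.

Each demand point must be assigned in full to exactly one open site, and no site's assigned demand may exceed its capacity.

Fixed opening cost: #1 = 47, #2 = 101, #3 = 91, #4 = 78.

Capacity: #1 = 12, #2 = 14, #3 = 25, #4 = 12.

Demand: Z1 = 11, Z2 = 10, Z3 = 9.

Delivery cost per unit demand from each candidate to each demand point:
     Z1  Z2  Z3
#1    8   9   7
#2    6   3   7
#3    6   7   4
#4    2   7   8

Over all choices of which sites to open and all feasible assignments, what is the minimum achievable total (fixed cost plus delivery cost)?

297

Open {#3, #4}; cheapest assignment that respects the capacities:
  #3 (cap 25, load 19): Z2, Z3 — cost 10×7 + 9×4 = 106
  #4 (cap 12, load 11): Z1 — cost 11×2 = 22
  Shipping 128, fixed 169 → total 297.
  Any other capacity-feasible assignment to {#3, #4} ships for at least 128.
Compare {#2, #3}: its best feasible assignment gives total 324.
Compare {#1, #3}: its best feasible assignment gives total 330.
Every other set of open sites that can feasibly serve all demand totals ≥ 324 even under its best assignment. Minimum: 297.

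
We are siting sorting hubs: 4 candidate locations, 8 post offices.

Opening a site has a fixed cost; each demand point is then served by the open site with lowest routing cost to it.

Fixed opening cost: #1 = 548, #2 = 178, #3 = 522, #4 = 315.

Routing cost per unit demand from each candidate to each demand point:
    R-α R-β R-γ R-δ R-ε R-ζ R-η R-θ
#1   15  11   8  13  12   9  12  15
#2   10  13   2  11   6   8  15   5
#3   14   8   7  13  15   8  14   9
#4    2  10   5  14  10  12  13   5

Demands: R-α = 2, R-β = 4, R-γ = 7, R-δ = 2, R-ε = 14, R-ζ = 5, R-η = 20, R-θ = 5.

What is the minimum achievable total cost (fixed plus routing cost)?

735

Open {#2}: assign each demand point to its cheapest open site.
  R-α→#2 2×10=20, R-β→#2 4×13=52, R-γ→#2 7×2=14, R-δ→#2 2×11=22, R-ε→#2 14×6=84, R-ζ→#2 5×8=40, R-η→#2 20×15=300, R-θ→#2 5×5=25
  routing cost 557, fixed 178 → total 735.
Compare {#4}: routing cost 592 + fixed 315 = 907.
Compare {#2, #4}: routing cost 489 + fixed 493 = 982.
Compare {#1, #2}: routing cost 489 + fixed 726 = 1215.
All other subsets cost ≥ 907. Minimum total cost: 735.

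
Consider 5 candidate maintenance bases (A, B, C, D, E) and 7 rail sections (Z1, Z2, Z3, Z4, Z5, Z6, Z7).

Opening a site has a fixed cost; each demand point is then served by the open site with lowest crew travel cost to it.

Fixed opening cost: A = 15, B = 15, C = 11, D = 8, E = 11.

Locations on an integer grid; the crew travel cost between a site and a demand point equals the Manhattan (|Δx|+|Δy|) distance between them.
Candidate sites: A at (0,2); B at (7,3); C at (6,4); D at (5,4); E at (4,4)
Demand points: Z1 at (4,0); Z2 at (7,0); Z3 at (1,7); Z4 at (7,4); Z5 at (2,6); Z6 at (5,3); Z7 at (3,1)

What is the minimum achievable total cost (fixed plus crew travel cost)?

39

Open {D}: assign each demand point to its cheapest open site.
  Z1→D 5, Z2→D 6, Z3→D 7, Z4→D 2, Z5→D 5, Z6→D 1, Z7→D 5
  crew travel cost 31, fixed 8 → total 39.
Compare {E}: crew travel cost 30 + fixed 11 = 41.
Compare {C}: crew travel cost 34 + fixed 11 = 45.
Compare {D, E}: crew travel cost 27 + fixed 19 = 46.
All other subsets cost ≥ 41. Minimum total cost: 39.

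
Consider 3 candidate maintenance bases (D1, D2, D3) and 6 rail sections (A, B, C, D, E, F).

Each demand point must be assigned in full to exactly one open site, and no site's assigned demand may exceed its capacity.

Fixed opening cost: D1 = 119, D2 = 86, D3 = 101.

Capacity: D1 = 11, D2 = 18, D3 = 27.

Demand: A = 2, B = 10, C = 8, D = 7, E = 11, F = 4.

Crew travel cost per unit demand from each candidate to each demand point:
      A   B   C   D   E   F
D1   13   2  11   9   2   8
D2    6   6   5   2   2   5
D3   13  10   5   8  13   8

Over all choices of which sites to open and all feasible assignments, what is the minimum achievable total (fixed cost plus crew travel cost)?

Open {D2, D3}; cheapest assignment that respects the capacities:
  D2 (cap 18, load 18): D, E — cost 7×2 + 11×2 = 36
  D3 (cap 27, load 24): A, B, C, F — cost 2×13 + 10×10 + 8×5 + 4×8 = 198
  Shipping 234, fixed 187 → total 421.
  Any other capacity-feasible assignment to {D2, D3} ships for at least 234.
Compare {D1, D2, D3}: its best feasible assignment gives total 460.
Every other set of open sites that can feasibly serve all demand totals ≥ 460 even under its best assignment. Minimum: 421.

421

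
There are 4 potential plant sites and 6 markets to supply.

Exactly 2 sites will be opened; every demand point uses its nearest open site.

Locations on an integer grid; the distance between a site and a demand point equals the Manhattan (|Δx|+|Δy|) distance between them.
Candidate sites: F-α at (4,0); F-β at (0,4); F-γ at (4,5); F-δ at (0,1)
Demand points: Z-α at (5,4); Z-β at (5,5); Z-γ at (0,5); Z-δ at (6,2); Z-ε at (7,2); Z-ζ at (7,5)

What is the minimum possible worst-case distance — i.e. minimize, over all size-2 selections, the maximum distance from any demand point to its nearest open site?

5

Open {F-α, F-γ}.
  Farthest demand point is Z-ε at distance 5 (to F-α); all others are ≤ 5.
With {F-β, F-γ} the worst case is 6.
With {F-γ, F-δ} the worst case is 6.
No size-2 selection achieves below 5.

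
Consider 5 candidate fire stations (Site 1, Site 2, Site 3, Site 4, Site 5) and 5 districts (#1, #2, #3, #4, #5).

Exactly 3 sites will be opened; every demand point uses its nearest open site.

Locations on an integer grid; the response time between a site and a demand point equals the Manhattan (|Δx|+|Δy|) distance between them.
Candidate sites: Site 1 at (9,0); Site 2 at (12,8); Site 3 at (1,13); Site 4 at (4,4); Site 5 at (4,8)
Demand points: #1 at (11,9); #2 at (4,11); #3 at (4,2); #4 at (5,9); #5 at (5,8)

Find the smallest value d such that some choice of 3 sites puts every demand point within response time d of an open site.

Open {Site 2, Site 4, Site 5}.
  Farthest demand point is #2 at response time 3 (to Site 5); all others are ≤ 3.
With {Site 1, Site 2, Site 5} the worst case is 6.
With {Site 2, Site 3, Site 4} the worst case is 6.
No size-3 selection achieves below 3.

3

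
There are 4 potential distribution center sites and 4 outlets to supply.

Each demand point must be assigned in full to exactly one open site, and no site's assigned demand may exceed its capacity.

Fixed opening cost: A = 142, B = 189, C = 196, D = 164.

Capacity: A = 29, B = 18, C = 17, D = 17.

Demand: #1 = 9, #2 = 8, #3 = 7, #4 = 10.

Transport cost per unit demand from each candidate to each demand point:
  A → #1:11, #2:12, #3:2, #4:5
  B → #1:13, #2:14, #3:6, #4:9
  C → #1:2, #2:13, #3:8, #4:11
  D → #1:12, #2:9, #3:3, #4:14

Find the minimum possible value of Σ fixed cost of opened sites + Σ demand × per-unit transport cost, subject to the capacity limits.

Open {A, C}; cheapest assignment that respects the capacities:
  A (cap 29, load 25): #2, #3, #4 — cost 8×12 + 7×2 + 10×5 = 160
  C (cap 17, load 9): #1 — cost 9×2 = 18
  Shipping 178, fixed 338 → total 516.
  Any other capacity-feasible assignment to {A, C} ships for at least 178.
Compare {A, D}: its best feasible assignment gives total 541.
Compare {A, B}: its best feasible assignment gives total 606.
Every other set of open sites that can feasibly serve all demand totals ≥ 541 even under its best assignment. Minimum: 516.

516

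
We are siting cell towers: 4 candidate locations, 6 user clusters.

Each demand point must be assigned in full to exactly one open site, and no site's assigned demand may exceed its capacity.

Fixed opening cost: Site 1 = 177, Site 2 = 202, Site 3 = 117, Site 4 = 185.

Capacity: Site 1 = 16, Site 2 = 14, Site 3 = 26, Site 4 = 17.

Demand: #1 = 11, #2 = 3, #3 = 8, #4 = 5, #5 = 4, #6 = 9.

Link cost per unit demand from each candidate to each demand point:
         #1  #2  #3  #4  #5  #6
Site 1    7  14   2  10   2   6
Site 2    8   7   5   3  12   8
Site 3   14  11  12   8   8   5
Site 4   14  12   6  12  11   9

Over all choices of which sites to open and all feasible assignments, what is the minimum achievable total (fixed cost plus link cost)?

593

Open {Site 1, Site 3}; cheapest assignment that respects the capacities:
  Site 1 (cap 16, load 15): #1, #5 — cost 11×7 + 4×2 = 85
  Site 3 (cap 26, load 25): #2, #3, #4, #6 — cost 3×11 + 8×12 + 5×8 + 9×5 = 214
  Shipping 299, fixed 294 → total 593.
  Any other capacity-feasible assignment to {Site 1, Site 3} ships for at least 299.
Compare {Site 2, Site 3}: its best feasible assignment gives total 641.
Compare {Site 3, Site 4}: its best feasible assignment gives total 669.
Every other set of open sites that can feasibly serve all demand totals ≥ 641 even under its best assignment. Minimum: 593.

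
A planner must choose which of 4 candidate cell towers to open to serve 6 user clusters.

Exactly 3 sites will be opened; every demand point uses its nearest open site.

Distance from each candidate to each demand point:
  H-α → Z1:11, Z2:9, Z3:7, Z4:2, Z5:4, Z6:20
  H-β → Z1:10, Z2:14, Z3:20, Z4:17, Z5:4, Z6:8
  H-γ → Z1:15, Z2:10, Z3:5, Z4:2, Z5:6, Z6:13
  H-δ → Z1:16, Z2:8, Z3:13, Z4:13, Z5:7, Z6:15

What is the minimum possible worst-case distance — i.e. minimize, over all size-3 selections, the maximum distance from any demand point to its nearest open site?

Open {H-α, H-β, H-γ}.
  Farthest demand point is Z1 at distance 10 (to H-β); all others are ≤ 10.
With {H-α, H-β, H-δ} the worst case is 10.
With {H-β, H-γ, H-δ} the worst case is 10.
No size-3 selection achieves below 10.

10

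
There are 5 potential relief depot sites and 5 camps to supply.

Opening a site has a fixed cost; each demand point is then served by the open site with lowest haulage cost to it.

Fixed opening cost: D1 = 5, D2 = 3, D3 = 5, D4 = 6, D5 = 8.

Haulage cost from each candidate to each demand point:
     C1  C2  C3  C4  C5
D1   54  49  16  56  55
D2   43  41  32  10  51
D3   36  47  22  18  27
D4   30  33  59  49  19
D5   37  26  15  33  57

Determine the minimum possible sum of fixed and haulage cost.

117

Open {D2, D4, D5}: assign each demand point to its cheapest open site.
  C1→D4 30, C2→D5 26, C3→D5 15, C4→D2 10, C5→D4 19
  haulage cost 100, fixed 17 → total 117.
Compare {D1, D2, D4}: haulage cost 108 + fixed 14 = 122.
Compare {D1, D2, D4, D5}: haulage cost 100 + fixed 22 = 122.
Compare {D2, D3, D4, D5}: haulage cost 100 + fixed 22 = 122.
All other subsets cost ≥ 122. Minimum total cost: 117.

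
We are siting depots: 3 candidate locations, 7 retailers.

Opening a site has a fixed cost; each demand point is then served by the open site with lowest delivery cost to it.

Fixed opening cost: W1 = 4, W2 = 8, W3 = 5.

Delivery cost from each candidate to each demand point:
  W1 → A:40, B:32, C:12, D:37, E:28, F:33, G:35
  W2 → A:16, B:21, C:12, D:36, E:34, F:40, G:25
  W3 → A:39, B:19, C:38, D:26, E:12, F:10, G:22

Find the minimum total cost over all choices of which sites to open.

Open {W2, W3}: assign each demand point to its cheapest open site.
  A→W2 16, B→W3 19, C→W2 12, D→W3 26, E→W3 12, F→W3 10, G→W3 22
  delivery cost 117, fixed 13 → total 130.
Compare {W1, W2, W3}: delivery cost 117 + fixed 17 = 134.
Compare {W1, W3}: delivery cost 140 + fixed 9 = 149.
Compare {W3}: delivery cost 166 + fixed 5 = 171.
All other subsets cost ≥ 134. Minimum total cost: 130.

130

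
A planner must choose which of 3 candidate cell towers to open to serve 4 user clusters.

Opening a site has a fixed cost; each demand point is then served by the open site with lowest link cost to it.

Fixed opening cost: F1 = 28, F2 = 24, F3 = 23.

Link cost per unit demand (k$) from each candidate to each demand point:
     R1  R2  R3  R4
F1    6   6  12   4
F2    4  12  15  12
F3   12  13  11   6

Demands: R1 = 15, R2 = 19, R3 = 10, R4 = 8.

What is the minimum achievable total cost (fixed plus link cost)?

Open {F1, F2}: assign each demand point to its cheapest open site.
  R1→F2 15×4=60, R2→F1 19×6=114, R3→F1 10×12=120, R4→F1 8×4=32
  link cost 326, fixed 52 → total 378.
Compare {F1}: link cost 356 + fixed 28 = 384.
Compare {F1, F2, F3}: link cost 316 + fixed 75 = 391.
Compare {F1, F3}: link cost 346 + fixed 51 = 397.
All other subsets cost ≥ 384. Minimum total cost: 378.

378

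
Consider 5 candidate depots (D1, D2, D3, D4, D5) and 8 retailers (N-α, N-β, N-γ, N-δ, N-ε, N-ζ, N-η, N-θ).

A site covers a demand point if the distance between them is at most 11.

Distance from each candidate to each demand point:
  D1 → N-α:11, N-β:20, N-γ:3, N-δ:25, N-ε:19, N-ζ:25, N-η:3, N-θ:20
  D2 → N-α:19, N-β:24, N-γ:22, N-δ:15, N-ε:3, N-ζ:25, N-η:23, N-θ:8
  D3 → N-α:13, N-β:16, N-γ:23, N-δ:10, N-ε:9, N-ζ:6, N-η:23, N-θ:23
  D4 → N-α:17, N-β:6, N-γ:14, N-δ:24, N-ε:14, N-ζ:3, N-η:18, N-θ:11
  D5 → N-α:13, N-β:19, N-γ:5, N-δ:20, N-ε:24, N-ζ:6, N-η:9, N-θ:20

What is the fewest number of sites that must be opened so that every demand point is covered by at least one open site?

3

Coverage sets (demand points within 11 of each site):
  D1: {N-α, N-γ, N-η}
  D2: {N-ε, N-θ}
  D3: {N-δ, N-ε, N-ζ}
  D4: {N-β, N-ζ, N-θ}
  D5: {N-γ, N-ζ, N-η}
No 2 sites suffice: every size-2 union leaves at least one demand point uncovered.
But {D1, D3, D4} covers everything, so the minimum is 3.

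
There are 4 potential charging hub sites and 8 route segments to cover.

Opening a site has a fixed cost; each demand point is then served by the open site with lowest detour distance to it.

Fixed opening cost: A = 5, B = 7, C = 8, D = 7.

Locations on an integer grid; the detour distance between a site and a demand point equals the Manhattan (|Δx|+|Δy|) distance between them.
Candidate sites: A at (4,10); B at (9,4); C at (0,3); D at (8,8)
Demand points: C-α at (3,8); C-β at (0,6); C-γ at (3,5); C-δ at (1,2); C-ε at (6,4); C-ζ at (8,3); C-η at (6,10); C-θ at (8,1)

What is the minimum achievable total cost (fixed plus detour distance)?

44

Open {A, B, C}: assign each demand point to its cheapest open site.
  C-α→A 3, C-β→C 3, C-γ→C 5, C-δ→C 2, C-ε→B 3, C-ζ→B 2, C-η→A 2, C-θ→B 4
  detour distance 24, fixed 20 → total 44.
Compare {A, B}: detour distance 38 + fixed 12 = 50.
Compare {B, C, D}: detour distance 28 + fixed 22 = 50.
Compare {B, C}: detour distance 36 + fixed 15 = 51.
All other subsets cost ≥ 50. Minimum total cost: 44.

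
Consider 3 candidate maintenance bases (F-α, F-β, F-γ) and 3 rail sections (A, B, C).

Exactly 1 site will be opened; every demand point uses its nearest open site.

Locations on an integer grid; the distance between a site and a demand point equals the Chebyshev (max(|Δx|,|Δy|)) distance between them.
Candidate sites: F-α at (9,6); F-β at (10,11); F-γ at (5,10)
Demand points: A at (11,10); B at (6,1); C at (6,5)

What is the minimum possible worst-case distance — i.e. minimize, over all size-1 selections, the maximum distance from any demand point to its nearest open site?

5

Open {F-α}.
  Farthest demand point is B at distance 5 (to F-α); all others are ≤ 5.
With {F-γ} the worst case is 9.
With {F-β} the worst case is 10.
No size-1 selection achieves below 5.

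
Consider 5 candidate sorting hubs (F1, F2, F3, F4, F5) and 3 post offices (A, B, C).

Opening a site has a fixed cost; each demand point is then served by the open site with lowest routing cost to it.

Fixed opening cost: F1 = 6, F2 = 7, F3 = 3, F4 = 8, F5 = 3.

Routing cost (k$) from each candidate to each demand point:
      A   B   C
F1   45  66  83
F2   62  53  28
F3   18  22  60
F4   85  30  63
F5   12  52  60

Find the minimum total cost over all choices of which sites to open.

Open {F2, F3, F5}: assign each demand point to its cheapest open site.
  A→F5 12, B→F3 22, C→F2 28
  routing cost 62, fixed 13 → total 75.
Compare {F2, F3}: routing cost 68 + fixed 10 = 78.
Compare {F1, F2, F3, F5}: routing cost 62 + fixed 19 = 81.
Compare {F2, F3, F4, F5}: routing cost 62 + fixed 21 = 83.
All other subsets cost ≥ 78. Minimum total cost: 75.

75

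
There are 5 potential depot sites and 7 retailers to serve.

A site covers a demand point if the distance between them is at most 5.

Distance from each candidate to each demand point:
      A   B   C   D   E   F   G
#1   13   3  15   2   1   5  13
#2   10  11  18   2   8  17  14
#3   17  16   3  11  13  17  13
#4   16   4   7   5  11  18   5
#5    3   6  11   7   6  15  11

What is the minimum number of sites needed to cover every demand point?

Coverage sets (demand points within 5 of each site):
  #1: {B, D, E, F}
  #2: {D}
  #3: {C}
  #4: {B, D, G}
  #5: {A}
No 3 sites suffice: every size-3 union leaves at least one demand point uncovered.
But {#1, #3, #4, #5} covers everything, so the minimum is 4.

4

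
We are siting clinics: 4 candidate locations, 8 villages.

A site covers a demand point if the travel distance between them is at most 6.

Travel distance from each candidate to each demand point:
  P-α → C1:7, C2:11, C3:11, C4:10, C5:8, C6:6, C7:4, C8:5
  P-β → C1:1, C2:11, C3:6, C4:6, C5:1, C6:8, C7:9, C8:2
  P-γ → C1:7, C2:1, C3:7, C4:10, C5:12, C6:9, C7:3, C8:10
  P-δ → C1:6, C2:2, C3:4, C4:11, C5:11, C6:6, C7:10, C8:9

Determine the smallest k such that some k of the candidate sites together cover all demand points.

Coverage sets (demand points within 6 of each site):
  P-α: {C6, C7, C8}
  P-β: {C1, C3, C4, C5, C8}
  P-γ: {C2, C7}
  P-δ: {C1, C2, C3, C6}
No 2 sites suffice: every size-2 union leaves at least one demand point uncovered.
But {P-α, P-β, P-γ} covers everything, so the minimum is 3.

3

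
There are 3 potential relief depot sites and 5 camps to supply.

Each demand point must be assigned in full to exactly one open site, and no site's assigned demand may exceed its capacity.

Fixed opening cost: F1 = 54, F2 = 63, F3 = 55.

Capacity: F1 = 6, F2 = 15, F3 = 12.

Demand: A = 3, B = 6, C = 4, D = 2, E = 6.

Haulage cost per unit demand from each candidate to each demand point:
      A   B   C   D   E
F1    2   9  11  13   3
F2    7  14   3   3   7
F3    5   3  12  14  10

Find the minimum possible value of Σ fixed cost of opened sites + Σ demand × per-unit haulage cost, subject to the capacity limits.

Open {F2, F3}; cheapest assignment that respects the capacities:
  F2 (cap 15, load 12): C, D, E — cost 4×3 + 2×3 + 6×7 = 60
  F3 (cap 12, load 9): A, B — cost 3×5 + 6×3 = 33
  Shipping 93, fixed 118 → total 211.
  Any other capacity-feasible assignment to {F2, F3} ships for at least 93.
Compare {F1, F2, F3}: its best feasible assignment gives total 241.
Compare {F1, F2}: its best feasible assignment gives total 252.
Every other set of open sites that can feasibly serve all demand totals ≥ 241 even under its best assignment. Minimum: 211.

211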